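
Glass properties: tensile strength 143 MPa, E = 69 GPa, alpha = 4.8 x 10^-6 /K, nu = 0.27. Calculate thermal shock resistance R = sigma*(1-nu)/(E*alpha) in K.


Thermal shock resistance: R = sigma * (1 - nu) / (E * alpha)
  Numerator = 143 * (1 - 0.27) = 104.39
  Denominator = 69 * 1000 * (4.8 x 10^-6) = 0.3312
  R = 104.39 / 0.3312 = 315.2 K

315.2 K


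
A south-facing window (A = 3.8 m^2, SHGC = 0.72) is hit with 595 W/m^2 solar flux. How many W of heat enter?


Solar heat gain: Q = Area * SHGC * Irradiance
  Q = 3.8 * 0.72 * 595 = 1627.9 W

1627.9 W


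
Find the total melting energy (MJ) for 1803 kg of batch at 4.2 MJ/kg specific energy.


Total energy = mass * specific energy
  E = 1803 * 4.2 = 7572.6 MJ

7572.6 MJ


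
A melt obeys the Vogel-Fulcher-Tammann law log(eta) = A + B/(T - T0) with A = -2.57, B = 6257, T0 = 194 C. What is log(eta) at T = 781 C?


VFT equation: log(eta) = A + B / (T - T0)
  T - T0 = 781 - 194 = 587
  B / (T - T0) = 6257 / 587 = 10.659
  log(eta) = -2.57 + 10.659 = 8.089

8.089


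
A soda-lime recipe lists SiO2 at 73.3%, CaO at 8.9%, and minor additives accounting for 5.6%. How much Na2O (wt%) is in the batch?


Pieces sum to 100%:
  Na2O = 100 - (SiO2 + CaO + others)
  Na2O = 100 - (73.3 + 8.9 + 5.6) = 12.2%

12.2%


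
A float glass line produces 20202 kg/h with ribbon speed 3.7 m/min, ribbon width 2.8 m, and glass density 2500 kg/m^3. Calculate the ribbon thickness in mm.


Ribbon cross-section from mass balance:
  Volume rate = throughput / density = 20202 / 2500 = 8.0808 m^3/h
  thickness = volume rate / (speed * 60 * width), i.e.
  thickness = throughput / (60 * speed * width * density) * 1000
  thickness = 20202 / (60 * 3.7 * 2.8 * 2500) * 1000 = 13.0 mm

13.0 mm


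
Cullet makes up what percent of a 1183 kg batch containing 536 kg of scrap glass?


Cullet ratio = (cullet mass / total batch mass) * 100
  Ratio = 536 / 1183 * 100 = 45.31%

45.31%


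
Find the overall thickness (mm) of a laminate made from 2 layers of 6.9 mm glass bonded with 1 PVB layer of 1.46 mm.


Total thickness = glass contribution + PVB contribution
  Glass: 2 * 6.9 = 13.8 mm
  PVB: 1 * 1.46 = 1.46 mm
  Total = 13.8 + 1.46 = 15.26 mm

15.26 mm


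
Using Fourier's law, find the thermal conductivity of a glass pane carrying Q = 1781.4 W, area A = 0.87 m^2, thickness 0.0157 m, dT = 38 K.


Fourier's law rearranged: k = Q * t / (A * dT)
  Numerator = 1781.4 * 0.0157 = 27.96798
  Denominator = 0.87 * 38 = 33.06
  k = 27.96798 / 33.06 = 0.846 W/mK

0.846 W/mK


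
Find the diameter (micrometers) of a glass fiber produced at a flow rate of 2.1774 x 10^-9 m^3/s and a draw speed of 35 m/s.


Cross-sectional area from continuity:
  A = Q / v = 2.1774 x 10^-9 / 35 = 6.221143 x 10^-11 m^2
Diameter from circular cross-section:
  d = sqrt(4A / pi) * 10^6 (m -> um)
  d = sqrt(4 * 6.221143 x 10^-11 / pi) * 10^6 = 8.9 um

8.9 um


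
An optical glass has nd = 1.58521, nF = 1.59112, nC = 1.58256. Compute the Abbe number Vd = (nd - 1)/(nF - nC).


Abbe number formula: Vd = (nd - 1) / (nF - nC)
  nd - 1 = 1.58521 - 1 = 0.58521
  nF - nC = 1.59112 - 1.58256 = 0.00856
  Vd = 0.58521 / 0.00856 = 68.37

68.37


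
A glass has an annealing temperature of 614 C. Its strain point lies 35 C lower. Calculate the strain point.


Strain point = annealing point - difference:
  T_strain = 614 - 35 = 579 C

579 C


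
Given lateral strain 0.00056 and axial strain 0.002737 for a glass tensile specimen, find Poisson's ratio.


Poisson's ratio: nu = lateral strain / axial strain
  nu = 0.00056 / 0.002737 = 0.2046

0.2046


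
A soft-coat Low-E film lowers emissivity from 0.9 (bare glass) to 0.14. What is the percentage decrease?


Percentage reduction = (1 - coated/uncoated) * 100
  Ratio = 0.14 / 0.9 = 0.1556
  Reduction = (1 - 0.1556) * 100 = 84.4%

84.4%


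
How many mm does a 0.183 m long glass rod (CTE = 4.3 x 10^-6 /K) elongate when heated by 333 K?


Thermal expansion formula: dL = alpha * L0 * dT
  dL = (4.3 x 10^-6) * 0.183 * 333 = 0.00026204 m
Convert to mm: 0.00026204 * 1000 = 0.262 mm

0.262 mm


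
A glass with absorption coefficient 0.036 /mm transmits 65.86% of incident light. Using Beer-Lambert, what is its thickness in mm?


Rearrange T = exp(-alpha * thickness):
  thickness = -ln(T) / alpha
  T = 65.86/100 = 0.6586
  ln(T) = -0.41764
  -ln(T) = 0.41764
  thickness = 0.41764 / 0.036 = 11.6 mm

11.6 mm


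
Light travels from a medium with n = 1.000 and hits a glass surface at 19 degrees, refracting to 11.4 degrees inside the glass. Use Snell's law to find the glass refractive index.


Apply Snell's law: n1 * sin(theta1) = n2 * sin(theta2)
  n2 = n1 * sin(theta1) / sin(theta2)
  sin(19) = 0.325568
  sin(11.4) = 0.197657
  n2 = 1.000 * 0.325568 / 0.197657 = 1.6471

1.6471


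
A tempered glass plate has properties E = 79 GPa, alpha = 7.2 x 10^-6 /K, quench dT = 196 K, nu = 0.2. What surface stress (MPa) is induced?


Tempering stress: sigma = E * alpha * dT / (1 - nu)
  E (MPa) = 79 * 1000 = 79000
  Numerator = 79000 * (7.2 x 10^-6) * 196 = 111.4848
  Denominator = 1 - 0.2 = 0.8
  sigma = 111.4848 / 0.8 = 139.4 MPa

139.4 MPa


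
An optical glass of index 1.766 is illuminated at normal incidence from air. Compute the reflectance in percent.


Fresnel reflectance at normal incidence:
  R = ((n - 1)/(n + 1))^2
  (n - 1)/(n + 1) = (1.766 - 1)/(1.766 + 1) = 0.276934
  R = 0.276934^2 = 0.0766924
  R(%) = 0.0766924 * 100 = 7.669%

7.669%


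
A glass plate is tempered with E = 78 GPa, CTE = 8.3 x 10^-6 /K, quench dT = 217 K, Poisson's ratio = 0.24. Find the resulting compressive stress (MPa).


Tempering stress: sigma = E * alpha * dT / (1 - nu)
  E (MPa) = 78 * 1000 = 78000
  Numerator = 78000 * (8.3 x 10^-6) * 217 = 140.4858
  Denominator = 1 - 0.24 = 0.76
  sigma = 140.4858 / 0.76 = 184.8 MPa

184.8 MPa


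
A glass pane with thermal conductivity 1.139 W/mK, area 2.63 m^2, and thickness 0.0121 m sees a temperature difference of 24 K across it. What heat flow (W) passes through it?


Fourier's law: Q = k * A * dT / t
  Q = 1.139 * 2.63 * 24 / 0.0121
  Q = 71.89368 / 0.0121 = 5941.6 W

5941.6 W


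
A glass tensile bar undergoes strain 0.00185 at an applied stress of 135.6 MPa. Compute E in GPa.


Young's modulus: E = stress / strain
  E = 135.6 MPa / 0.00185 = 73297.3 MPa
Convert to GPa: 73297.3 / 1000 = 73.3 GPa

73.3 GPa


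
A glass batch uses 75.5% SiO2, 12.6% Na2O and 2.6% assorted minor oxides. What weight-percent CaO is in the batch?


Pieces sum to 100%:
  CaO = 100 - (SiO2 + Na2O + others)
  CaO = 100 - (75.5 + 12.6 + 2.6) = 9.3%

9.3%


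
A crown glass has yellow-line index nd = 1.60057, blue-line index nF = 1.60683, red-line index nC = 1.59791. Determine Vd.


Abbe number formula: Vd = (nd - 1) / (nF - nC)
  nd - 1 = 1.60057 - 1 = 0.60057
  nF - nC = 1.60683 - 1.59791 = 0.00892
  Vd = 0.60057 / 0.00892 = 67.33

67.33


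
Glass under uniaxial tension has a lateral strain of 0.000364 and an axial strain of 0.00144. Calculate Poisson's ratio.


Poisson's ratio: nu = lateral strain / axial strain
  nu = 0.000364 / 0.00144 = 0.2528

0.2528


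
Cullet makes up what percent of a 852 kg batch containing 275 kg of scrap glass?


Cullet ratio = (cullet mass / total batch mass) * 100
  Ratio = 275 / 852 * 100 = 32.28%

32.28%


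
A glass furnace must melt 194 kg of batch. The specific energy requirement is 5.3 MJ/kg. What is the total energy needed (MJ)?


Total energy = mass * specific energy
  E = 194 * 5.3 = 1028.2 MJ

1028.2 MJ


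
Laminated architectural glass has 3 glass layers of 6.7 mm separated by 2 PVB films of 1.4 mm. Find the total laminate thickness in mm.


Total thickness = glass contribution + PVB contribution
  Glass: 3 * 6.7 = 20.1 mm
  PVB: 2 * 1.4 = 2.8 mm
  Total = 20.1 + 2.8 = 22.9 mm

22.9 mm


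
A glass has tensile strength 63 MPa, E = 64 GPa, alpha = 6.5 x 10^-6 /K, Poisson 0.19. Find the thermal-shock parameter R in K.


Thermal shock resistance: R = sigma * (1 - nu) / (E * alpha)
  Numerator = 63 * (1 - 0.19) = 51.03
  Denominator = 64 * 1000 * (6.5 x 10^-6) = 0.416
  R = 51.03 / 0.416 = 122.7 K

122.7 K


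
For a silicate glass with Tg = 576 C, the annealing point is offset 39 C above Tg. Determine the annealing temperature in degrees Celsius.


The annealing temperature is Tg plus the offset:
  T_anneal = 576 + 39 = 615 C

615 C


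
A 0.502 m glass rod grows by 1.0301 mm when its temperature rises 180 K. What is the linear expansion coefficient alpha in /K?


Rearrange dL = alpha * L0 * dT for alpha:
  alpha = dL / (L0 * dT)
  alpha = (1.0301 / 1000) / (0.502 * 180) = 0.0000114 /K = 1.14 x 10^-5 /K

1.14 x 10^-5 /K


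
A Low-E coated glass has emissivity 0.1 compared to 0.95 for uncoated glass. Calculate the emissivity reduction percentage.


Percentage reduction = (1 - coated/uncoated) * 100
  Ratio = 0.1 / 0.95 = 0.1053
  Reduction = (1 - 0.1053) * 100 = 89.5%

89.5%


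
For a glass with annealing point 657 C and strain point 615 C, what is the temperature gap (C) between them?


Gap = T_anneal - T_strain:
  gap = 657 - 615 = 42 C

42 C


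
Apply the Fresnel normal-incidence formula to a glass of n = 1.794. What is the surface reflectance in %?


Fresnel reflectance at normal incidence:
  R = ((n - 1)/(n + 1))^2
  (n - 1)/(n + 1) = (1.794 - 1)/(1.794 + 1) = 0.28418
  R = 0.28418^2 = 0.0807583
  R(%) = 0.0807583 * 100 = 8.076%

8.076%


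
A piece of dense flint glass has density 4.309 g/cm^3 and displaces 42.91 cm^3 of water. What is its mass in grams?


Rearrange rho = m / V:
  m = rho * V
  m = 4.309 * 42.91 = 184.899 g

184.899 g


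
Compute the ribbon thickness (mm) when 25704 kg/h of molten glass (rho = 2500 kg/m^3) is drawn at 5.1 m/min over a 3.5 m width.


Ribbon cross-section from mass balance:
  Volume rate = throughput / density = 25704 / 2500 = 10.2816 m^3/h
  thickness = volume rate / (speed * 60 * width), i.e.
  thickness = throughput / (60 * speed * width * density) * 1000
  thickness = 25704 / (60 * 5.1 * 3.5 * 2500) * 1000 = 9.6 mm

9.6 mm


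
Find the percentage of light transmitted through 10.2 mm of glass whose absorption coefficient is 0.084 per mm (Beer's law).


Beer-Lambert law: T = exp(-alpha * thickness)
  exponent = -0.084 * 10.2 = -0.8568
  T = exp(-0.8568) = 0.4245
  Percentage = 0.4245 * 100 = 42.45%

42.45%


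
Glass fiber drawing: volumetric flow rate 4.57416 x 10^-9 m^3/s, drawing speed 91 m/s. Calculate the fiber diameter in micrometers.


Cross-sectional area from continuity:
  A = Q / v = 4.57416 x 10^-9 / 91 = 5.026549 x 10^-11 m^2
Diameter from circular cross-section:
  d = sqrt(4A / pi) * 10^6 (m -> um)
  d = sqrt(4 * 5.026549 x 10^-11 / pi) * 10^6 = 8.0 um

8.0 um


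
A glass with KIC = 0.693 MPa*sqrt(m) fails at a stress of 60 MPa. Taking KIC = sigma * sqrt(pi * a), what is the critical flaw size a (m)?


Rearrange KIC = sigma * sqrt(pi * a):
  sqrt(pi * a) = KIC / sigma
  sqrt(pi * a) = 0.693 / 60 = 0.01155
  a = (KIC / sigma)^2 / pi
  a = 0.01155^2 / pi = 0.0000425 m

0.0000425 m


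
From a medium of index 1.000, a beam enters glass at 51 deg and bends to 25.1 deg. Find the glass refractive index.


Apply Snell's law: n1 * sin(theta1) = n2 * sin(theta2)
  n2 = n1 * sin(theta1) / sin(theta2)
  sin(51) = 0.777146
  sin(25.1) = 0.424199
  n2 = 1.000 * 0.777146 / 0.424199 = 1.832

1.832


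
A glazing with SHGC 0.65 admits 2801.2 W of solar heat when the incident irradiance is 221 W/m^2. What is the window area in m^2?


Rearrange Q = Area * SHGC * Irradiance:
  Area = Q / (SHGC * Irradiance)
  Area = 2801.2 / (0.65 * 221) = 19.5 m^2

19.5 m^2


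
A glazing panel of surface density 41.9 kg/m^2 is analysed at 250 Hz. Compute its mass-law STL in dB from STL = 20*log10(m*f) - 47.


Mass law: STL = 20 * log10(m * f) - 47
  m * f = 41.9 * 250 = 10475
  log10(10475) = 4.02015
  STL = 20 * 4.02015 - 47 = 80.403 - 47 = 33.4 dB

33.4 dB


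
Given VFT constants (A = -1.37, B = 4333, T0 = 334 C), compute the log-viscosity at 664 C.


VFT equation: log(eta) = A + B / (T - T0)
  T - T0 = 664 - 334 = 330
  B / (T - T0) = 4333 / 330 = 13.13
  log(eta) = -1.37 + 13.13 = 11.76

11.76


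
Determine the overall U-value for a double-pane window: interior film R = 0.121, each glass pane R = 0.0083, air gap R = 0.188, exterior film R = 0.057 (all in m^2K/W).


Total thermal resistance (series):
  R_total = R_in + R_glass + R_air + R_glass + R_out
  R_total = 0.121 + 0.0083 + 0.188 + 0.0083 + 0.057 = 0.3826 m^2K/W
U-value = 1 / R_total = 1 / 0.3826 = 2.614 W/m^2K

2.614 W/m^2K


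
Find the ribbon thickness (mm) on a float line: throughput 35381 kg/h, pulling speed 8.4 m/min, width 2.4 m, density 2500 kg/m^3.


Ribbon cross-section from mass balance:
  Volume rate = throughput / density = 35381 / 2500 = 14.1524 m^3/h
  thickness = volume rate / (speed * 60 * width), i.e.
  thickness = throughput / (60 * speed * width * density) * 1000
  thickness = 35381 / (60 * 8.4 * 2.4 * 2500) * 1000 = 11.7 mm

11.7 mm


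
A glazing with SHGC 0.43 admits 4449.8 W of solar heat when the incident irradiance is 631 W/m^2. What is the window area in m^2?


Rearrange Q = Area * SHGC * Irradiance:
  Area = Q / (SHGC * Irradiance)
  Area = 4449.8 / (0.43 * 631) = 16.4 m^2

16.4 m^2


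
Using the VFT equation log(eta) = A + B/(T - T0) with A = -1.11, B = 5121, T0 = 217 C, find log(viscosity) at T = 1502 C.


VFT equation: log(eta) = A + B / (T - T0)
  T - T0 = 1502 - 217 = 1285
  B / (T - T0) = 5121 / 1285 = 3.985
  log(eta) = -1.11 + 3.985 = 2.875

2.875


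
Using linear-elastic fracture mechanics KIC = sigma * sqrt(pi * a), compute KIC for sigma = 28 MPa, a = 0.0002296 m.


Fracture toughness: KIC = sigma * sqrt(pi * a)
  pi * a = pi * 0.0002296 = 0.00072131
  sqrt(pi * a) = 0.026857
  KIC = 28 * 0.026857 = 0.752 MPa*sqrt(m)

0.752 MPa*sqrt(m)


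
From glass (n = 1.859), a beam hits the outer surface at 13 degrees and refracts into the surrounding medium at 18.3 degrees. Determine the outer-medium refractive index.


Apply Snell's law: n1 * sin(theta1) = n2 * sin(theta2)
  n2 = n1 * sin(theta1) / sin(theta2)
  sin(13) = 0.224951
  sin(18.3) = 0.313992
  n2 = 1.859 * 0.224951 / 0.313992 = 1.3318

1.3318


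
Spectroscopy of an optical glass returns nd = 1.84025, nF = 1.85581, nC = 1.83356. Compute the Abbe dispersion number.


Abbe number formula: Vd = (nd - 1) / (nF - nC)
  nd - 1 = 1.84025 - 1 = 0.84025
  nF - nC = 1.85581 - 1.83356 = 0.02225
  Vd = 0.84025 / 0.02225 = 37.76

37.76


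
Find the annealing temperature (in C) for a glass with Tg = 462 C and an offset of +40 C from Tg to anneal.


The annealing temperature is Tg plus the offset:
  T_anneal = 462 + 40 = 502 C

502 C


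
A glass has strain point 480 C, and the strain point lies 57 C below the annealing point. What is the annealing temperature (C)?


T_anneal = T_strain + gap:
  T_anneal = 480 + 57 = 537 C

537 C


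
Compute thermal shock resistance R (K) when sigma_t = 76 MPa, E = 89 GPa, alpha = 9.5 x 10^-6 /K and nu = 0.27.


Thermal shock resistance: R = sigma * (1 - nu) / (E * alpha)
  Numerator = 76 * (1 - 0.27) = 55.48
  Denominator = 89 * 1000 * (9.5 x 10^-6) = 0.8455
  R = 55.48 / 0.8455 = 65.6 K

65.6 K


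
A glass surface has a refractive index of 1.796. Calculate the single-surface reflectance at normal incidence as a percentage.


Fresnel reflectance at normal incidence:
  R = ((n - 1)/(n + 1))^2
  (n - 1)/(n + 1) = (1.796 - 1)/(1.796 + 1) = 0.284692
  R = 0.284692^2 = 0.0810495
  R(%) = 0.0810495 * 100 = 8.105%

8.105%


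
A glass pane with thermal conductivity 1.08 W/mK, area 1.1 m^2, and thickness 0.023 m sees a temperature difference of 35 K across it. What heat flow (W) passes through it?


Fourier's law: Q = k * A * dT / t
  Q = 1.08 * 1.1 * 35 / 0.023
  Q = 41.58 / 0.023 = 1807.8 W

1807.8 W


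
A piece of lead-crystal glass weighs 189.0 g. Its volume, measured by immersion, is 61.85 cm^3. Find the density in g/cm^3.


Use the definition of density:
  rho = mass / volume
  rho = 189.0 / 61.85 = 3.056 g/cm^3

3.056 g/cm^3


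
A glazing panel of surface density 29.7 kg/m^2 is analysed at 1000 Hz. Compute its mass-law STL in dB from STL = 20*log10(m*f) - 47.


Mass law: STL = 20 * log10(m * f) - 47
  m * f = 29.7 * 1000 = 29700
  log10(29700) = 4.47276
  STL = 20 * 4.47276 - 47 = 89.4552 - 47 = 42.5 dB

42.5 dB


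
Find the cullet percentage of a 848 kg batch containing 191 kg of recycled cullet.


Cullet ratio = (cullet mass / total batch mass) * 100
  Ratio = 191 / 848 * 100 = 22.52%

22.52%


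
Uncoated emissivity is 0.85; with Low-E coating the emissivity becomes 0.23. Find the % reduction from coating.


Percentage reduction = (1 - coated/uncoated) * 100
  Ratio = 0.23 / 0.85 = 0.2706
  Reduction = (1 - 0.2706) * 100 = 72.9%

72.9%


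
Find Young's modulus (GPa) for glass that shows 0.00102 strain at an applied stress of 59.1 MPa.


Young's modulus: E = stress / strain
  E = 59.1 MPa / 0.00102 = 57941.18 MPa
Convert to GPa: 57941.18 / 1000 = 57.94 GPa

57.94 GPa


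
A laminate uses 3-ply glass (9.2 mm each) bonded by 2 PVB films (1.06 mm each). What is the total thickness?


Total thickness = glass contribution + PVB contribution
  Glass: 3 * 9.2 = 27.6 mm
  PVB: 2 * 1.06 = 2.12 mm
  Total = 27.6 + 2.12 = 29.72 mm

29.72 mm


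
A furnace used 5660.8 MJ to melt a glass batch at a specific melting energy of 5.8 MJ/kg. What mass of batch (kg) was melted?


Rearrange E = m * s for m:
  m = E / s
  m = 5660.8 / 5.8 = 976.0 kg

976.0 kg


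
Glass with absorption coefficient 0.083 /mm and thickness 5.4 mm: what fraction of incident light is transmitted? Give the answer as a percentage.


Beer-Lambert law: T = exp(-alpha * thickness)
  exponent = -0.083 * 5.4 = -0.4482
  T = exp(-0.4482) = 0.6388
  Percentage = 0.6388 * 100 = 63.88%

63.88%


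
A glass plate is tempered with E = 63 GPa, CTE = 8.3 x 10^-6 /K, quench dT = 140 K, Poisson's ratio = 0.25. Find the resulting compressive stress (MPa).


Tempering stress: sigma = E * alpha * dT / (1 - nu)
  E (MPa) = 63 * 1000 = 63000
  Numerator = 63000 * (8.3 x 10^-6) * 140 = 73.206
  Denominator = 1 - 0.25 = 0.75
  sigma = 73.206 / 0.75 = 97.6 MPa

97.6 MPa


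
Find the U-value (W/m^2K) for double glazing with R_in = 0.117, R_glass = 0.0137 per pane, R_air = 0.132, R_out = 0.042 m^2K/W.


Total thermal resistance (series):
  R_total = R_in + R_glass + R_air + R_glass + R_out
  R_total = 0.117 + 0.0137 + 0.132 + 0.0137 + 0.042 = 0.3184 m^2K/W
U-value = 1 / R_total = 1 / 0.3184 = 3.141 W/m^2K

3.141 W/m^2K


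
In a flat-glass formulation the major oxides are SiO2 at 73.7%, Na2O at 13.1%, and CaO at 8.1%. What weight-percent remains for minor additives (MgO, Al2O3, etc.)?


Sum the three major oxides:
  SiO2 + Na2O + CaO = 73.7 + 13.1 + 8.1 = 94.9%
Subtract from 100%:
  Others = 100 - 94.9 = 5.1%

5.1%


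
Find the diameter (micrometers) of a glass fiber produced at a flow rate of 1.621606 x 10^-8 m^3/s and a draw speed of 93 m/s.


Cross-sectional area from continuity:
  A = Q / v = 1.621606 x 10^-8 / 93 = 1.743662 x 10^-10 m^2
Diameter from circular cross-section:
  d = sqrt(4A / pi) * 10^6 (m -> um)
  d = sqrt(4 * 1.743662 x 10^-10 / pi) * 10^6 = 14.9 um

14.9 um


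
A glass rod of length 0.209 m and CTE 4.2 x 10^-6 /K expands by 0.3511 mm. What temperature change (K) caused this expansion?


Rearrange dL = alpha * L0 * dT for dT:
  dT = dL / (alpha * L0)
  dL (m) = 0.3511 / 1000 = 0.0003511
  dT = 0.0003511 / ((4.2 x 10^-6) * 0.209) = 400.0 K

400.0 K


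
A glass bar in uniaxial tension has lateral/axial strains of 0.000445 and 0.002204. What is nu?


Poisson's ratio: nu = lateral strain / axial strain
  nu = 0.000445 / 0.002204 = 0.2019

0.2019


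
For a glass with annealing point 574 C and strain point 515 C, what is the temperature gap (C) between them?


Gap = T_anneal - T_strain:
  gap = 574 - 515 = 59 C

59 C


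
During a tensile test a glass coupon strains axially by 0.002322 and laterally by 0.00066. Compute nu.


Poisson's ratio: nu = lateral strain / axial strain
  nu = 0.00066 / 0.002322 = 0.2842

0.2842


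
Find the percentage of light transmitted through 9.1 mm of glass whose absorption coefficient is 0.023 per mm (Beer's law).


Beer-Lambert law: T = exp(-alpha * thickness)
  exponent = -0.023 * 9.1 = -0.2093
  T = exp(-0.2093) = 0.8112
  Percentage = 0.8112 * 100 = 81.12%

81.12%


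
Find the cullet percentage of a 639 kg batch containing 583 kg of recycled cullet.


Cullet ratio = (cullet mass / total batch mass) * 100
  Ratio = 583 / 639 * 100 = 91.24%

91.24%


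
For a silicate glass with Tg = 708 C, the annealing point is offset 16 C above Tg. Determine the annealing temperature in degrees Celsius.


The annealing temperature is Tg plus the offset:
  T_anneal = 708 + 16 = 724 C

724 C


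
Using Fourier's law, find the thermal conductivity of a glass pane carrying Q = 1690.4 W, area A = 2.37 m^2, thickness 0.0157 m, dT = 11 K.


Fourier's law rearranged: k = Q * t / (A * dT)
  Numerator = 1690.4 * 0.0157 = 26.53928
  Denominator = 2.37 * 11 = 26.07
  k = 26.53928 / 26.07 = 1.018 W/mK

1.018 W/mK


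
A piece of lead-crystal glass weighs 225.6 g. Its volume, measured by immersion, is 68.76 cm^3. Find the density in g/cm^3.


Use the definition of density:
  rho = mass / volume
  rho = 225.6 / 68.76 = 3.281 g/cm^3

3.281 g/cm^3


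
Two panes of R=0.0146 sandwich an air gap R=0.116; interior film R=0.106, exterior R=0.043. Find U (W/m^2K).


Total thermal resistance (series):
  R_total = R_in + R_glass + R_air + R_glass + R_out
  R_total = 0.106 + 0.0146 + 0.116 + 0.0146 + 0.043 = 0.2942 m^2K/W
U-value = 1 / R_total = 1 / 0.2942 = 3.399 W/m^2K

3.399 W/m^2K


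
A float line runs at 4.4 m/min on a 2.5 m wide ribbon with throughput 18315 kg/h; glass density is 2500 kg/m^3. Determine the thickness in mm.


Ribbon cross-section from mass balance:
  Volume rate = throughput / density = 18315 / 2500 = 7.326 m^3/h
  thickness = volume rate / (speed * 60 * width), i.e.
  thickness = throughput / (60 * speed * width * density) * 1000
  thickness = 18315 / (60 * 4.4 * 2.5 * 2500) * 1000 = 11.1 mm

11.1 mm


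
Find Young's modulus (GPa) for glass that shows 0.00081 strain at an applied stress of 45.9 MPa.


Young's modulus: E = stress / strain
  E = 45.9 MPa / 0.00081 = 56666.67 MPa
Convert to GPa: 56666.67 / 1000 = 56.67 GPa

56.67 GPa


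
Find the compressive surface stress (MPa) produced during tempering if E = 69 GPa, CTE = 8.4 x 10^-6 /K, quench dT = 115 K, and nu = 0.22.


Tempering stress: sigma = E * alpha * dT / (1 - nu)
  E (MPa) = 69 * 1000 = 69000
  Numerator = 69000 * (8.4 x 10^-6) * 115 = 66.654
  Denominator = 1 - 0.22 = 0.78
  sigma = 66.654 / 0.78 = 85.5 MPa

85.5 MPa


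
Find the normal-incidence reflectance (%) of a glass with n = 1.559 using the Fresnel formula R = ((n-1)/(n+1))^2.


Fresnel reflectance at normal incidence:
  R = ((n - 1)/(n + 1))^2
  (n - 1)/(n + 1) = (1.559 - 1)/(1.559 + 1) = 0.218445
  R = 0.218445^2 = 0.0477182
  R(%) = 0.0477182 * 100 = 4.772%

4.772%


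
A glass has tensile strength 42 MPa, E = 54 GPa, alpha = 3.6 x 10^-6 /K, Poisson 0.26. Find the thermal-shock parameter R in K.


Thermal shock resistance: R = sigma * (1 - nu) / (E * alpha)
  Numerator = 42 * (1 - 0.26) = 31.08
  Denominator = 54 * 1000 * (3.6 x 10^-6) = 0.1944
  R = 31.08 / 0.1944 = 159.9 K

159.9 K


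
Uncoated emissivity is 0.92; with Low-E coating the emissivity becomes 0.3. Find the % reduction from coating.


Percentage reduction = (1 - coated/uncoated) * 100
  Ratio = 0.3 / 0.92 = 0.3261
  Reduction = (1 - 0.3261) * 100 = 67.4%

67.4%


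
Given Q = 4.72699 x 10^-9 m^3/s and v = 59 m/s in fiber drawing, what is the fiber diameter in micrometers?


Cross-sectional area from continuity:
  A = Q / v = 4.72699 x 10^-9 / 59 = 8.011847 x 10^-11 m^2
Diameter from circular cross-section:
  d = sqrt(4A / pi) * 10^6 (m -> um)
  d = sqrt(4 * 8.011847 x 10^-11 / pi) * 10^6 = 10.1 um

10.1 um


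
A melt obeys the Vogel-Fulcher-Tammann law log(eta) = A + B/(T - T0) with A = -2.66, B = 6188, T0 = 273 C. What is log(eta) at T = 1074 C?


VFT equation: log(eta) = A + B / (T - T0)
  T - T0 = 1074 - 273 = 801
  B / (T - T0) = 6188 / 801 = 7.725
  log(eta) = -2.66 + 7.725 = 5.065

5.065


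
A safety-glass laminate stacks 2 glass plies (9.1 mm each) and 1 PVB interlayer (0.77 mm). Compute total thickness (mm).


Total thickness = glass contribution + PVB contribution
  Glass: 2 * 9.1 = 18.2 mm
  PVB: 1 * 0.77 = 0.77 mm
  Total = 18.2 + 0.77 = 18.97 mm

18.97 mm


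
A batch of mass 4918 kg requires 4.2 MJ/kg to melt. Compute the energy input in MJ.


Total energy = mass * specific energy
  E = 4918 * 4.2 = 20655.6 MJ

20655.6 MJ


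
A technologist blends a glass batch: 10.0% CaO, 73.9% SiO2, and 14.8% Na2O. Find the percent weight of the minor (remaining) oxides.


Sum the three major oxides:
  SiO2 + Na2O + CaO = 73.9 + 14.8 + 10.0 = 98.7%
Subtract from 100%:
  Others = 100 - 98.7 = 1.3%

1.3%


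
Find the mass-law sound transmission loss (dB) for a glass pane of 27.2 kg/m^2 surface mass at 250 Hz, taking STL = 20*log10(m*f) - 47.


Mass law: STL = 20 * log10(m * f) - 47
  m * f = 27.2 * 250 = 6800
  log10(6800) = 3.83251
  STL = 20 * 3.83251 - 47 = 76.6502 - 47 = 29.7 dB

29.7 dB


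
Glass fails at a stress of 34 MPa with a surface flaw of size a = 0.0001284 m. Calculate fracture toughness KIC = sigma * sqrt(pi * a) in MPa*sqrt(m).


Fracture toughness: KIC = sigma * sqrt(pi * a)
  pi * a = pi * 0.0001284 = 0.00040338
  sqrt(pi * a) = 0.020084
  KIC = 34 * 0.020084 = 0.683 MPa*sqrt(m)

0.683 MPa*sqrt(m)


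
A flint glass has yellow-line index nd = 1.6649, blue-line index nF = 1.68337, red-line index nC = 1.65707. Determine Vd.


Abbe number formula: Vd = (nd - 1) / (nF - nC)
  nd - 1 = 1.6649 - 1 = 0.6649
  nF - nC = 1.68337 - 1.65707 = 0.0263
  Vd = 0.6649 / 0.0263 = 25.28

25.28


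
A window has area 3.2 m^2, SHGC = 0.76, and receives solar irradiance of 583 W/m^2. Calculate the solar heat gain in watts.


Solar heat gain: Q = Area * SHGC * Irradiance
  Q = 3.2 * 0.76 * 583 = 1417.9 W

1417.9 W


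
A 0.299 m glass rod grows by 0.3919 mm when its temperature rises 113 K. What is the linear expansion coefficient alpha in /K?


Rearrange dL = alpha * L0 * dT for alpha:
  alpha = dL / (L0 * dT)
  alpha = (0.3919 / 1000) / (0.299 * 113) = 0.000011599 /K = 1.1599 x 10^-5 /K

1.1599 x 10^-5 /K


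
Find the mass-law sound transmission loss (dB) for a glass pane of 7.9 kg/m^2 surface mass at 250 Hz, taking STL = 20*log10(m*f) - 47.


Mass law: STL = 20 * log10(m * f) - 47
  m * f = 7.9 * 250 = 1975
  log10(1975) = 3.29557
  STL = 20 * 3.29557 - 47 = 65.9114 - 47 = 18.9 dB

18.9 dB


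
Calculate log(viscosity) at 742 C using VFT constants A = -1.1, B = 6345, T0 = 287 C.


VFT equation: log(eta) = A + B / (T - T0)
  T - T0 = 742 - 287 = 455
  B / (T - T0) = 6345 / 455 = 13.945
  log(eta) = -1.1 + 13.945 = 12.845

12.845


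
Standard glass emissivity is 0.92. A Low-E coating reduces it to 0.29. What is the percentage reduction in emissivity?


Percentage reduction = (1 - coated/uncoated) * 100
  Ratio = 0.29 / 0.92 = 0.3152
  Reduction = (1 - 0.3152) * 100 = 68.5%

68.5%


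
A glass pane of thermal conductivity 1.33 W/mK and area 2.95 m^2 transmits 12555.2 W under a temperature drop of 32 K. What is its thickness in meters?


Fourier's law: t = k * A * dT / Q
  t = 1.33 * 2.95 * 32 / 12555.2
  t = 125.552 / 12555.2 = 0.01 m

0.01 m


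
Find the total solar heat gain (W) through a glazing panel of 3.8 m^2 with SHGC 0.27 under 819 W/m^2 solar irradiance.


Solar heat gain: Q = Area * SHGC * Irradiance
  Q = 3.8 * 0.27 * 819 = 840.3 W

840.3 W


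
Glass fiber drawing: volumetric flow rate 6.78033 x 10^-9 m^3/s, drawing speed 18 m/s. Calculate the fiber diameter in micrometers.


Cross-sectional area from continuity:
  A = Q / v = 6.78033 x 10^-9 / 18 = 3.76685 x 10^-10 m^2
Diameter from circular cross-section:
  d = sqrt(4A / pi) * 10^6 (m -> um)
  d = sqrt(4 * 3.76685 x 10^-10 / pi) * 10^6 = 21.9 um

21.9 um


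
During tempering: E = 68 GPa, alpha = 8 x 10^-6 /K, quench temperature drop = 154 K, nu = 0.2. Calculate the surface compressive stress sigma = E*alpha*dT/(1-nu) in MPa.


Tempering stress: sigma = E * alpha * dT / (1 - nu)
  E (MPa) = 68 * 1000 = 68000
  Numerator = 68000 * (8 x 10^-6) * 154 = 83.776
  Denominator = 1 - 0.2 = 0.8
  sigma = 83.776 / 0.8 = 104.7 MPa

104.7 MPa


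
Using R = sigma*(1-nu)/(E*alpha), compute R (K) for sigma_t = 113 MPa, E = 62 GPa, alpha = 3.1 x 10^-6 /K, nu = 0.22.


Thermal shock resistance: R = sigma * (1 - nu) / (E * alpha)
  Numerator = 113 * (1 - 0.22) = 88.14
  Denominator = 62 * 1000 * (3.1 x 10^-6) = 0.1922
  R = 88.14 / 0.1922 = 458.6 K

458.6 K


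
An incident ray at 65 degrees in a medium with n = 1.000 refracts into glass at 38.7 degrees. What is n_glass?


Apply Snell's law: n1 * sin(theta1) = n2 * sin(theta2)
  n2 = n1 * sin(theta1) / sin(theta2)
  sin(65) = 0.906308
  sin(38.7) = 0.625243
  n2 = 1.000 * 0.906308 / 0.625243 = 1.4495

1.4495


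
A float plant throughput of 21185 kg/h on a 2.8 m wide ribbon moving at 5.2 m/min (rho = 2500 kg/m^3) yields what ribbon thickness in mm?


Ribbon cross-section from mass balance:
  Volume rate = throughput / density = 21185 / 2500 = 8.474 m^3/h
  thickness = volume rate / (speed * 60 * width), i.e.
  thickness = throughput / (60 * speed * width * density) * 1000
  thickness = 21185 / (60 * 5.2 * 2.8 * 2500) * 1000 = 9.7 mm

9.7 mm


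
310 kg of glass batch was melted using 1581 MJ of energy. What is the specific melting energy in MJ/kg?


Rearrange E = m * s for s:
  s = E / m
  s = 1581 / 310 = 5.1 MJ/kg

5.1 MJ/kg


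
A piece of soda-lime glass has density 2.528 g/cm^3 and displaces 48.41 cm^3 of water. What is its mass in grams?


Rearrange rho = m / V:
  m = rho * V
  m = 2.528 * 48.41 = 122.38 g

122.38 g


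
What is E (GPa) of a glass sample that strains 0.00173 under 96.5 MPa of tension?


Young's modulus: E = stress / strain
  E = 96.5 MPa / 0.00173 = 55780.35 MPa
Convert to GPa: 55780.35 / 1000 = 55.78 GPa

55.78 GPa


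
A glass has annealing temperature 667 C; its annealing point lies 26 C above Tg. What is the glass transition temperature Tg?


Rearrange T_anneal = Tg + offset for Tg:
  Tg = T_anneal - offset = 667 - 26 = 641 C

641 C


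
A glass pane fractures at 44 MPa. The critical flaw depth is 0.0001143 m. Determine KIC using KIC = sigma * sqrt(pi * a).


Fracture toughness: KIC = sigma * sqrt(pi * a)
  pi * a = pi * 0.0001143 = 0.000359084
  sqrt(pi * a) = 0.01895
  KIC = 44 * 0.01895 = 0.834 MPa*sqrt(m)

0.834 MPa*sqrt(m)


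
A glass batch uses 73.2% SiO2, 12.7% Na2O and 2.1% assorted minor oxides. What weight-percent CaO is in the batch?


Pieces sum to 100%:
  CaO = 100 - (SiO2 + Na2O + others)
  CaO = 100 - (73.2 + 12.7 + 2.1) = 12.0%

12.0%


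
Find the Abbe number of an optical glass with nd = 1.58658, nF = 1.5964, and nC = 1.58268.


Abbe number formula: Vd = (nd - 1) / (nF - nC)
  nd - 1 = 1.58658 - 1 = 0.58658
  nF - nC = 1.5964 - 1.58268 = 0.01372
  Vd = 0.58658 / 0.01372 = 42.75

42.75


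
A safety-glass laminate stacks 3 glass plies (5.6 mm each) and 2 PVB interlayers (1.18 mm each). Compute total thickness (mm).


Total thickness = glass contribution + PVB contribution
  Glass: 3 * 5.6 = 16.8 mm
  PVB: 2 * 1.18 = 2.36 mm
  Total = 16.8 + 2.36 = 19.16 mm

19.16 mm


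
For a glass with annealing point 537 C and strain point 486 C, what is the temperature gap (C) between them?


Gap = T_anneal - T_strain:
  gap = 537 - 486 = 51 C

51 C


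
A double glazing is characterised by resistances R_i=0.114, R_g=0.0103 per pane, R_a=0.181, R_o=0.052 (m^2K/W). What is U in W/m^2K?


Total thermal resistance (series):
  R_total = R_in + R_glass + R_air + R_glass + R_out
  R_total = 0.114 + 0.0103 + 0.181 + 0.0103 + 0.052 = 0.3676 m^2K/W
U-value = 1 / R_total = 1 / 0.3676 = 2.72 W/m^2K

2.72 W/m^2K


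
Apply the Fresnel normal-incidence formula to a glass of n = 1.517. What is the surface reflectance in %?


Fresnel reflectance at normal incidence:
  R = ((n - 1)/(n + 1))^2
  (n - 1)/(n + 1) = (1.517 - 1)/(1.517 + 1) = 0.205403
  R = 0.205403^2 = 0.0421904
  R(%) = 0.0421904 * 100 = 4.219%

4.219%


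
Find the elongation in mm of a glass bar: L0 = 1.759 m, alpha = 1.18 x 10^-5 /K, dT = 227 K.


Thermal expansion formula: dL = alpha * L0 * dT
  dL = (1.18 x 10^-5) * 1.759 * 227 = 0.00471166 m
Convert to mm: 0.00471166 * 1000 = 4.7117 mm

4.7117 mm


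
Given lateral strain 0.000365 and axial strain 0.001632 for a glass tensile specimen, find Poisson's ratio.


Poisson's ratio: nu = lateral strain / axial strain
  nu = 0.000365 / 0.001632 = 0.2237

0.2237


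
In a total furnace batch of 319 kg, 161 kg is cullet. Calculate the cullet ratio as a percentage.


Cullet ratio = (cullet mass / total batch mass) * 100
  Ratio = 161 / 319 * 100 = 50.47%

50.47%


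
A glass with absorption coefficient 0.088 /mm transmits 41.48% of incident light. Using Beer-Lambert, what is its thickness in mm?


Rearrange T = exp(-alpha * thickness):
  thickness = -ln(T) / alpha
  T = 41.48/100 = 0.4148
  ln(T) = -0.87996
  -ln(T) = 0.87996
  thickness = 0.87996 / 0.088 = 10.0 mm

10.0 mm


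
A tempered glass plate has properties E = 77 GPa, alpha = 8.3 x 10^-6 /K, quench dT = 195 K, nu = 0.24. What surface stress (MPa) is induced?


Tempering stress: sigma = E * alpha * dT / (1 - nu)
  E (MPa) = 77 * 1000 = 77000
  Numerator = 77000 * (8.3 x 10^-6) * 195 = 124.6245
  Denominator = 1 - 0.24 = 0.76
  sigma = 124.6245 / 0.76 = 164.0 MPa

164.0 MPa


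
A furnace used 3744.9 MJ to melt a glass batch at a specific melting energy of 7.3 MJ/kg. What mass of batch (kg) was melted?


Rearrange E = m * s for m:
  m = E / s
  m = 3744.9 / 7.3 = 513.0 kg

513.0 kg


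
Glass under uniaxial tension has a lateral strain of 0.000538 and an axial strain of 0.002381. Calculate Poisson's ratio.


Poisson's ratio: nu = lateral strain / axial strain
  nu = 0.000538 / 0.002381 = 0.226

0.226


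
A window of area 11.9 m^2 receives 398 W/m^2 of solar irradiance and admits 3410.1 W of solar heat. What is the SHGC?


Rearrange Q = Area * SHGC * Irradiance:
  SHGC = Q / (Area * Irradiance)
  SHGC = 3410.1 / (11.9 * 398) = 0.72

0.72


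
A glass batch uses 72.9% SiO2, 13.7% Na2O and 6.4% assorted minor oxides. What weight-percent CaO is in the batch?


Pieces sum to 100%:
  CaO = 100 - (SiO2 + Na2O + others)
  CaO = 100 - (72.9 + 13.7 + 6.4) = 7.0%

7.0%


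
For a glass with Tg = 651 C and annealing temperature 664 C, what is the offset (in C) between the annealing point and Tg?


Offset = T_anneal - Tg:
  offset = 664 - 651 = 13 C

13 C


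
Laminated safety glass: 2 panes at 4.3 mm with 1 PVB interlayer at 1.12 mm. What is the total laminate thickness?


Total thickness = glass contribution + PVB contribution
  Glass: 2 * 4.3 = 8.6 mm
  PVB: 1 * 1.12 = 1.12 mm
  Total = 8.6 + 1.12 = 9.72 mm

9.72 mm


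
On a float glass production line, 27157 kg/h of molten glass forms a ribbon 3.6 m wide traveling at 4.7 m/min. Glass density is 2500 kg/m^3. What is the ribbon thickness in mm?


Ribbon cross-section from mass balance:
  Volume rate = throughput / density = 27157 / 2500 = 10.8628 m^3/h
  thickness = volume rate / (speed * 60 * width), i.e.
  thickness = throughput / (60 * speed * width * density) * 1000
  thickness = 27157 / (60 * 4.7 * 3.6 * 2500) * 1000 = 10.7 mm

10.7 mm


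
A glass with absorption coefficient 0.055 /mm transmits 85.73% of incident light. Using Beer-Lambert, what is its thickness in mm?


Rearrange T = exp(-alpha * thickness):
  thickness = -ln(T) / alpha
  T = 85.73/100 = 0.8573
  ln(T) = -0.15397
  -ln(T) = 0.15397
  thickness = 0.15397 / 0.055 = 2.8 mm

2.8 mm


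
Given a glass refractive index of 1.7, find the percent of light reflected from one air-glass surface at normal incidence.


Fresnel reflectance at normal incidence:
  R = ((n - 1)/(n + 1))^2
  (n - 1)/(n + 1) = (1.7 - 1)/(1.7 + 1) = 0.259259
  R = 0.259259^2 = 0.0672152
  R(%) = 0.0672152 * 100 = 6.722%

6.722%


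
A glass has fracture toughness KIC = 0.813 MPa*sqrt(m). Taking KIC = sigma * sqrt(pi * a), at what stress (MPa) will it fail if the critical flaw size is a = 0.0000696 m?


Rearrange KIC = sigma * sqrt(pi * a):
  sigma = KIC / sqrt(pi * a)
  sqrt(pi * 0.0000696) = 0.014787
  sigma = 0.813 / 0.014787 = 54.98 MPa

54.98 MPa


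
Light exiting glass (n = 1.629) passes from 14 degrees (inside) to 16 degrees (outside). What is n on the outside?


Apply Snell's law: n1 * sin(theta1) = n2 * sin(theta2)
  n2 = n1 * sin(theta1) / sin(theta2)
  sin(14) = 0.241922
  sin(16) = 0.275637
  n2 = 1.629 * 0.241922 / 0.275637 = 1.4297

1.4297


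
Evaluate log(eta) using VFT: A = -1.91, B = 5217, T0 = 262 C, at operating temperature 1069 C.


VFT equation: log(eta) = A + B / (T - T0)
  T - T0 = 1069 - 262 = 807
  B / (T - T0) = 5217 / 807 = 6.465
  log(eta) = -1.91 + 6.465 = 4.555

4.555


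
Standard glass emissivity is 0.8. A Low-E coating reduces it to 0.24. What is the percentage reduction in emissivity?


Percentage reduction = (1 - coated/uncoated) * 100
  Ratio = 0.24 / 0.8 = 0.3
  Reduction = (1 - 0.3) * 100 = 70.0%

70.0%


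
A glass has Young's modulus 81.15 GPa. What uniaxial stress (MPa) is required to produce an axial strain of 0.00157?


Rearrange E = sigma / epsilon:
  sigma = E * epsilon
  E (MPa) = 81.15 * 1000 = 81150
  sigma = 81150 * 0.00157 = 127.41 MPa

127.41 MPa


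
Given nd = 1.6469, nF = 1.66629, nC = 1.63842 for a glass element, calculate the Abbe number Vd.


Abbe number formula: Vd = (nd - 1) / (nF - nC)
  nd - 1 = 1.6469 - 1 = 0.6469
  nF - nC = 1.66629 - 1.63842 = 0.02787
  Vd = 0.6469 / 0.02787 = 23.21

23.21


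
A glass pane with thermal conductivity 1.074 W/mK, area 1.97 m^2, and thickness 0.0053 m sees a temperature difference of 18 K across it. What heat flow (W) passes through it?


Fourier's law: Q = k * A * dT / t
  Q = 1.074 * 1.97 * 18 / 0.0053
  Q = 38.08404 / 0.0053 = 7185.7 W

7185.7 W


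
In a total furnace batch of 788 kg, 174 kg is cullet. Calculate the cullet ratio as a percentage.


Cullet ratio = (cullet mass / total batch mass) * 100
  Ratio = 174 / 788 * 100 = 22.08%

22.08%


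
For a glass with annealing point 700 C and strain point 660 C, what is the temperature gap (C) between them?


Gap = T_anneal - T_strain:
  gap = 700 - 660 = 40 C

40 C


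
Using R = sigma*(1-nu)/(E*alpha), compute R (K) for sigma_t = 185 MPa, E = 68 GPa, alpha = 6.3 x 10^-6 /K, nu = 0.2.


Thermal shock resistance: R = sigma * (1 - nu) / (E * alpha)
  Numerator = 185 * (1 - 0.2) = 148.0
  Denominator = 68 * 1000 * (6.3 x 10^-6) = 0.4284
  R = 148.0 / 0.4284 = 345.5 K

345.5 K


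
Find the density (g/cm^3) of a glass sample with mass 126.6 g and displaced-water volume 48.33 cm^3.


Use the definition of density:
  rho = mass / volume
  rho = 126.6 / 48.33 = 2.619 g/cm^3

2.619 g/cm^3


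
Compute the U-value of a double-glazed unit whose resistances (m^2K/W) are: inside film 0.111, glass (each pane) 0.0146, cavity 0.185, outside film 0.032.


Total thermal resistance (series):
  R_total = R_in + R_glass + R_air + R_glass + R_out
  R_total = 0.111 + 0.0146 + 0.185 + 0.0146 + 0.032 = 0.3572 m^2K/W
U-value = 1 / R_total = 1 / 0.3572 = 2.8 W/m^2K

2.8 W/m^2K
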